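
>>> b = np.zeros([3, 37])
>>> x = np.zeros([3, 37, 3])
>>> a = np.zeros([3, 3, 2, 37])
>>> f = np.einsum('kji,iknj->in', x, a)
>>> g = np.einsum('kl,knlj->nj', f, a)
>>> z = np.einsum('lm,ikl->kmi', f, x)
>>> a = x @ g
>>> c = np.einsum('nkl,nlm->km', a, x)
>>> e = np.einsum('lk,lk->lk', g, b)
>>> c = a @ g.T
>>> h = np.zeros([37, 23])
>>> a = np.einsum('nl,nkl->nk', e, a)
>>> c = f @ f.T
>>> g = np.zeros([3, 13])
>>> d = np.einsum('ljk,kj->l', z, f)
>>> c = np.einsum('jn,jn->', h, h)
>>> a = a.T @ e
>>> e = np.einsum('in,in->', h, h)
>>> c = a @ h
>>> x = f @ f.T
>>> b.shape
(3, 37)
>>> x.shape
(3, 3)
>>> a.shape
(37, 37)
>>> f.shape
(3, 2)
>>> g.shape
(3, 13)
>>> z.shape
(37, 2, 3)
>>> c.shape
(37, 23)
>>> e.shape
()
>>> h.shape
(37, 23)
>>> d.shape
(37,)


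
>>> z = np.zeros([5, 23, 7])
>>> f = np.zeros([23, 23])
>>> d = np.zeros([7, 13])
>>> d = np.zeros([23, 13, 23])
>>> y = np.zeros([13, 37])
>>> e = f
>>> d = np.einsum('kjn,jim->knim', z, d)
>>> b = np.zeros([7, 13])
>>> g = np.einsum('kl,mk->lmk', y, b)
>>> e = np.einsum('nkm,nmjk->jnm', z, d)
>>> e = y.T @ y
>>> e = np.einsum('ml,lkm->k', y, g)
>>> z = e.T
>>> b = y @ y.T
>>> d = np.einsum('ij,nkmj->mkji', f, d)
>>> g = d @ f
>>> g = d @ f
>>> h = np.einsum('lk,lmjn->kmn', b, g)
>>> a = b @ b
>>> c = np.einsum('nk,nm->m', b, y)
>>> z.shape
(7,)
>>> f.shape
(23, 23)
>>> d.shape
(13, 7, 23, 23)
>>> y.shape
(13, 37)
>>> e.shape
(7,)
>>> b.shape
(13, 13)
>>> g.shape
(13, 7, 23, 23)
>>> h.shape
(13, 7, 23)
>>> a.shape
(13, 13)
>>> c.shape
(37,)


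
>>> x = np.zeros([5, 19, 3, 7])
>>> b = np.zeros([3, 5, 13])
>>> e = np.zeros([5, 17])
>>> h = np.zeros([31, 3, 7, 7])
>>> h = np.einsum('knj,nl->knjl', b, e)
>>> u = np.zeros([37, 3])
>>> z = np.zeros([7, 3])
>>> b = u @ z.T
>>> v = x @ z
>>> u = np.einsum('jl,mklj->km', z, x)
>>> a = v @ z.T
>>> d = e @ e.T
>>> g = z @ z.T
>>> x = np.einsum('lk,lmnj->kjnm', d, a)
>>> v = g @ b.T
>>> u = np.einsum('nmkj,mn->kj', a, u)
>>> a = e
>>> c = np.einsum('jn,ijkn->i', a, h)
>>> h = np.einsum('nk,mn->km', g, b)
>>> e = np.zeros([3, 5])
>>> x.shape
(5, 7, 3, 19)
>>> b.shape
(37, 7)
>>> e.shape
(3, 5)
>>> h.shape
(7, 37)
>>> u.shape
(3, 7)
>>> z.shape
(7, 3)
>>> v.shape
(7, 37)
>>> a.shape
(5, 17)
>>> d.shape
(5, 5)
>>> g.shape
(7, 7)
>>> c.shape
(3,)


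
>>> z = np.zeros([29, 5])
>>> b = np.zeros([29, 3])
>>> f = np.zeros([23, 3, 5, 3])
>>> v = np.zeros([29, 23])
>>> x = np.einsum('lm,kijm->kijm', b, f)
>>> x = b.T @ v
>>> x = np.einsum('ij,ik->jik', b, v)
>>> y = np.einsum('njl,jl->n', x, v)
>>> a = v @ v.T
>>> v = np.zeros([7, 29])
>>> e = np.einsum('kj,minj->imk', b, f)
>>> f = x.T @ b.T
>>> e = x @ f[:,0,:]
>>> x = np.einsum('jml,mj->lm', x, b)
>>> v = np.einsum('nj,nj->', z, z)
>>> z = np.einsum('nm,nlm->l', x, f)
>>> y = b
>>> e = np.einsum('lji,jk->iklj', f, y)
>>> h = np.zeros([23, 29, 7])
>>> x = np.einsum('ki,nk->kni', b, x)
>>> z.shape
(29,)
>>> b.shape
(29, 3)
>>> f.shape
(23, 29, 29)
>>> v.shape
()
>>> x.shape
(29, 23, 3)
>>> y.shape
(29, 3)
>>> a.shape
(29, 29)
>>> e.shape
(29, 3, 23, 29)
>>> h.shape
(23, 29, 7)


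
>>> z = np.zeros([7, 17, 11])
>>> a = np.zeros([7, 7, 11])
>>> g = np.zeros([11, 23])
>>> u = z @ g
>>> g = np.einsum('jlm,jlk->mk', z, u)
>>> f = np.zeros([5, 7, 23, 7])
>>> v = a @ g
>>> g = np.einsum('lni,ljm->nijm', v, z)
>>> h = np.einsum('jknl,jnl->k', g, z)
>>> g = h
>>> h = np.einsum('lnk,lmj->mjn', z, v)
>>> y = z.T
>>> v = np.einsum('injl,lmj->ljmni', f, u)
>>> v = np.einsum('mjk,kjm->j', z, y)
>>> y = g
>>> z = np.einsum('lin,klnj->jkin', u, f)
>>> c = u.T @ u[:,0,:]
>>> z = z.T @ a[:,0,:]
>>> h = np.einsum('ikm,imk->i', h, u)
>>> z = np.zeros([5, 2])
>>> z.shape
(5, 2)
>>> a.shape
(7, 7, 11)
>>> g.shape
(23,)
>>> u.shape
(7, 17, 23)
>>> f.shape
(5, 7, 23, 7)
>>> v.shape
(17,)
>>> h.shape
(7,)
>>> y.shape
(23,)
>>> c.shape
(23, 17, 23)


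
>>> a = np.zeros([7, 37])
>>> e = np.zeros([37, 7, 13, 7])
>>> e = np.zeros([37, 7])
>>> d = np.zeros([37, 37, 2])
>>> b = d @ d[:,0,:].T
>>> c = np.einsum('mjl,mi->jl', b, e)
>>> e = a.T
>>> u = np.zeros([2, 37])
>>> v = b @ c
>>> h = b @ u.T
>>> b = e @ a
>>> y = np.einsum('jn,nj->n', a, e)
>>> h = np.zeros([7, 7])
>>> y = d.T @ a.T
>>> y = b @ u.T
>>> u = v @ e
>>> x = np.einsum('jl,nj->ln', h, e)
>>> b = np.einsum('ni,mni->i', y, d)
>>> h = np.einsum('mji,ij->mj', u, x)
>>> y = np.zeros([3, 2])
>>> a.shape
(7, 37)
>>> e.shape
(37, 7)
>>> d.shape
(37, 37, 2)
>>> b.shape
(2,)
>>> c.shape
(37, 37)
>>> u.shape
(37, 37, 7)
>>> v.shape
(37, 37, 37)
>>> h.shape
(37, 37)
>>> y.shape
(3, 2)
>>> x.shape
(7, 37)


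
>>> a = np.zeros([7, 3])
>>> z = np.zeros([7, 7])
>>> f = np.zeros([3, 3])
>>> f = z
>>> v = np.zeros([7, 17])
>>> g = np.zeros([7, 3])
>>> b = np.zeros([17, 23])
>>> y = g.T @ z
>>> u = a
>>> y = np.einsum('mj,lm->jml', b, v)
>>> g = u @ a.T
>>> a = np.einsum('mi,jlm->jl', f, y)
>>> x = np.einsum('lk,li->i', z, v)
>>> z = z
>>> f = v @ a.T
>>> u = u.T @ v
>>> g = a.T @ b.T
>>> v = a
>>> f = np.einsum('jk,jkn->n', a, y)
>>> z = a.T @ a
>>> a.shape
(23, 17)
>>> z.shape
(17, 17)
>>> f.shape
(7,)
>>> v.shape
(23, 17)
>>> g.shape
(17, 17)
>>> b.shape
(17, 23)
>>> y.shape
(23, 17, 7)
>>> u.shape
(3, 17)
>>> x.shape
(17,)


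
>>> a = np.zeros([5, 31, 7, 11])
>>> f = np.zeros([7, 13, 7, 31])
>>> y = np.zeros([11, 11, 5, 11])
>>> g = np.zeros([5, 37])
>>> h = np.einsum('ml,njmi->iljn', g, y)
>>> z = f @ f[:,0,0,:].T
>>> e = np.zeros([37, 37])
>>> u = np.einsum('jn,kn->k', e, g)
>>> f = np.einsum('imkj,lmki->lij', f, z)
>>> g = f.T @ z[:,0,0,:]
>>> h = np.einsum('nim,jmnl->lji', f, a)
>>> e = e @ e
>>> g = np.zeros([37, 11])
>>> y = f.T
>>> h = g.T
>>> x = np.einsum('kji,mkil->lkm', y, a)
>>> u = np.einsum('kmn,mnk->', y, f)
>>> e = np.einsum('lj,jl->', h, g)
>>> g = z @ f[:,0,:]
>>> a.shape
(5, 31, 7, 11)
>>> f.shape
(7, 7, 31)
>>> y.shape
(31, 7, 7)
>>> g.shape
(7, 13, 7, 31)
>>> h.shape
(11, 37)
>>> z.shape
(7, 13, 7, 7)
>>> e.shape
()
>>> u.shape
()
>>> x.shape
(11, 31, 5)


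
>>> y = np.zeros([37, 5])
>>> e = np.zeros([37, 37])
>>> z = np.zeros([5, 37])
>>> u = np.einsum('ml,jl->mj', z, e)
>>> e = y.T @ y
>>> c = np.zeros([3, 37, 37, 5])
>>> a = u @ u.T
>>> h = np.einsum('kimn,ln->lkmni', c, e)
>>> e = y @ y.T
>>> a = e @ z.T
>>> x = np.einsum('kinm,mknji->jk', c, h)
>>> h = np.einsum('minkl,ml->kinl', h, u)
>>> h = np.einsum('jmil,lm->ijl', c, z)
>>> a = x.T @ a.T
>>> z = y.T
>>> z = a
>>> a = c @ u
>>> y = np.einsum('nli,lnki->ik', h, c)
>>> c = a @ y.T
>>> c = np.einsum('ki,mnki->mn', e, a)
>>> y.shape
(5, 37)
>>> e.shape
(37, 37)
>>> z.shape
(3, 37)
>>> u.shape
(5, 37)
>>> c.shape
(3, 37)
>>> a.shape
(3, 37, 37, 37)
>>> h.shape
(37, 3, 5)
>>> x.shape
(5, 3)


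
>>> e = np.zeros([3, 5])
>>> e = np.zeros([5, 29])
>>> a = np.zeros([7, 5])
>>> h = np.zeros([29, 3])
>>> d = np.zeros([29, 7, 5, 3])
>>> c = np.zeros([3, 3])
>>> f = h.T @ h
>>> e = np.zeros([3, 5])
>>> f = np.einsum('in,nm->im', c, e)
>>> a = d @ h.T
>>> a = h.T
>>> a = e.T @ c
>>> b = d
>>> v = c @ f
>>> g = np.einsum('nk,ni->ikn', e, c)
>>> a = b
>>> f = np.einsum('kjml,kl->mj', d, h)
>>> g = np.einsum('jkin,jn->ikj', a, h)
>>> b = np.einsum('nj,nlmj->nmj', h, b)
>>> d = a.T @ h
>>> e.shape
(3, 5)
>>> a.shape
(29, 7, 5, 3)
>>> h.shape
(29, 3)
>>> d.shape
(3, 5, 7, 3)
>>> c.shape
(3, 3)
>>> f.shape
(5, 7)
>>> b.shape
(29, 5, 3)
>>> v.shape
(3, 5)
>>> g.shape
(5, 7, 29)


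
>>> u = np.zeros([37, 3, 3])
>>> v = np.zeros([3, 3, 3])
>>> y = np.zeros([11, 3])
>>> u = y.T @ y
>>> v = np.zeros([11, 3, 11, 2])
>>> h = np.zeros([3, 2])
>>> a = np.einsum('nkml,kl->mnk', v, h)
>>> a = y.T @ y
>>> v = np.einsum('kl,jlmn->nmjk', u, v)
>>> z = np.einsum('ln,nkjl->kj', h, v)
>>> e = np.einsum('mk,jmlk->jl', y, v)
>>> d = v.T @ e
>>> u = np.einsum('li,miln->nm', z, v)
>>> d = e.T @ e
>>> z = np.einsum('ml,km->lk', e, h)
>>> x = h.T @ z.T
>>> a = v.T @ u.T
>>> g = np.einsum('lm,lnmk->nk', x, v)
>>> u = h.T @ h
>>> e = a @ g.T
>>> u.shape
(2, 2)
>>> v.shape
(2, 11, 11, 3)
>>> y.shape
(11, 3)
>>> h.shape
(3, 2)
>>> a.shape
(3, 11, 11, 3)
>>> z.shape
(11, 3)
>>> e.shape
(3, 11, 11, 11)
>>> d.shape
(11, 11)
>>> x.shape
(2, 11)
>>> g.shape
(11, 3)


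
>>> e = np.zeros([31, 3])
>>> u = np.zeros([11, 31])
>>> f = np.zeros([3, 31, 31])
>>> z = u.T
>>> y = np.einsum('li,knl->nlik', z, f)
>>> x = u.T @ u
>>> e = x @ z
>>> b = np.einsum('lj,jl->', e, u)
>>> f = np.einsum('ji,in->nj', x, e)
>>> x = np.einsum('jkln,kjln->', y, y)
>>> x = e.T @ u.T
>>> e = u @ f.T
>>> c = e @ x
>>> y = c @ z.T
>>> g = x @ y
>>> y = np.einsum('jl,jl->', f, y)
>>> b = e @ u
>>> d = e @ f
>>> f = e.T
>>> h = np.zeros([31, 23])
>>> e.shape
(11, 11)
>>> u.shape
(11, 31)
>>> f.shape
(11, 11)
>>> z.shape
(31, 11)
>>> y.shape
()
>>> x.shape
(11, 11)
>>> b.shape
(11, 31)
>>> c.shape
(11, 11)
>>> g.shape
(11, 31)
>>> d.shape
(11, 31)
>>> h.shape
(31, 23)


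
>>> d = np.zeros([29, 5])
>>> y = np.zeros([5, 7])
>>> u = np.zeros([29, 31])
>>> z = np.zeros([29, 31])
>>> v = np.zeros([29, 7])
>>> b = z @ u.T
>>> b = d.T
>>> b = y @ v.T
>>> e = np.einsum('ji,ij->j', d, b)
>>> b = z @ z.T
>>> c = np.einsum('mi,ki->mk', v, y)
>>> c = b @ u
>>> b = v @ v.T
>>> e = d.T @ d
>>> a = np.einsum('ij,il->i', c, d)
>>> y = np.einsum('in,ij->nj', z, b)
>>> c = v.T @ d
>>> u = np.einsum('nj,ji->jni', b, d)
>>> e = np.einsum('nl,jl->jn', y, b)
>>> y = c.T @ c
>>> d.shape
(29, 5)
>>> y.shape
(5, 5)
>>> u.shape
(29, 29, 5)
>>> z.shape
(29, 31)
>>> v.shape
(29, 7)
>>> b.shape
(29, 29)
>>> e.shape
(29, 31)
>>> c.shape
(7, 5)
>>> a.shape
(29,)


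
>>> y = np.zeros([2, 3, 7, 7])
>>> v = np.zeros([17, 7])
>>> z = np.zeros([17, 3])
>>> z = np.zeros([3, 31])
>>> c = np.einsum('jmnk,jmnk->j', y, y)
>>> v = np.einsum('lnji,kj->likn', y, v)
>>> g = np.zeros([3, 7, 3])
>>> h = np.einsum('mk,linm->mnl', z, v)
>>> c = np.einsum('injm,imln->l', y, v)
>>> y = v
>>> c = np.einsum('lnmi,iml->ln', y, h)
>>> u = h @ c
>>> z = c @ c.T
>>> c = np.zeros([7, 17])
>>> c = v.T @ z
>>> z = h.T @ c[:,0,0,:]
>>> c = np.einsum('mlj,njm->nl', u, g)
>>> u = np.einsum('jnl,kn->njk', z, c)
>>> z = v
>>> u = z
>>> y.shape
(2, 7, 17, 3)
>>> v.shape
(2, 7, 17, 3)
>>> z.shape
(2, 7, 17, 3)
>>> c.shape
(3, 17)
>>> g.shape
(3, 7, 3)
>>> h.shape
(3, 17, 2)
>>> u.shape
(2, 7, 17, 3)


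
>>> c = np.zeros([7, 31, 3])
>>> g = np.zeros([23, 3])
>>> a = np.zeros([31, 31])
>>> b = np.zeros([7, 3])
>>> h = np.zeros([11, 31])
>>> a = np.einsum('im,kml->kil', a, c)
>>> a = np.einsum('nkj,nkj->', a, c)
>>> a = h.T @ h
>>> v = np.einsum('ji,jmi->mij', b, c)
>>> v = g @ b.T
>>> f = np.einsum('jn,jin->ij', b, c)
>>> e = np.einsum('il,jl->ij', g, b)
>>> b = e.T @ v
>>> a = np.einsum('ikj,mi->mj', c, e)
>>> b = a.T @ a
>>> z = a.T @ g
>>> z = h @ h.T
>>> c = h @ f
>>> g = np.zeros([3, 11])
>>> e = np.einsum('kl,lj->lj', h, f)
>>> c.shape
(11, 7)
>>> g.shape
(3, 11)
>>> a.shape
(23, 3)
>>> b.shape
(3, 3)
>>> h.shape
(11, 31)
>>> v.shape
(23, 7)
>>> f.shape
(31, 7)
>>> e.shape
(31, 7)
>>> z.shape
(11, 11)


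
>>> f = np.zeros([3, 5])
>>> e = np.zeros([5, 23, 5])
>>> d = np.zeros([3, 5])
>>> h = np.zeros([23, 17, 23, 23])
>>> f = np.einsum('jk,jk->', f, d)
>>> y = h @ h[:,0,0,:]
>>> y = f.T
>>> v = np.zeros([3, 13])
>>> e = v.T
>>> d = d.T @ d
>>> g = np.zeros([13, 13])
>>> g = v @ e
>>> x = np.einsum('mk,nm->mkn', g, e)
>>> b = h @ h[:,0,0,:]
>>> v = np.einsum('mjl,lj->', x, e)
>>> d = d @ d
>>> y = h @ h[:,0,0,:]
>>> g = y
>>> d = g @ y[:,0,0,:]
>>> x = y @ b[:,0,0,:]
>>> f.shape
()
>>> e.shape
(13, 3)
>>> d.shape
(23, 17, 23, 23)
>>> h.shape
(23, 17, 23, 23)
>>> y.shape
(23, 17, 23, 23)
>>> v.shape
()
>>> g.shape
(23, 17, 23, 23)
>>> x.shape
(23, 17, 23, 23)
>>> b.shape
(23, 17, 23, 23)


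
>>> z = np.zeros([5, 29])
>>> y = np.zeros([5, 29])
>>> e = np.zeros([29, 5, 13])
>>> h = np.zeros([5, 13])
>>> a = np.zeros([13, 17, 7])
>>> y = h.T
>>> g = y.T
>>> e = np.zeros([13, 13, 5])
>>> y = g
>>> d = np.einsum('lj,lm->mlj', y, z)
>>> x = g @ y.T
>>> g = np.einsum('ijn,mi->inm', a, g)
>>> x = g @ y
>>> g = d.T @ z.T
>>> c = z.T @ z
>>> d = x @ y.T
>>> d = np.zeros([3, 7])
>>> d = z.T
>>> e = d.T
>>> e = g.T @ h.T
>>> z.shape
(5, 29)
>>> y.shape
(5, 13)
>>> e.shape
(5, 5, 5)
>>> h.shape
(5, 13)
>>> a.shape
(13, 17, 7)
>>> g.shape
(13, 5, 5)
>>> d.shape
(29, 5)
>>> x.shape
(13, 7, 13)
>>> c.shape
(29, 29)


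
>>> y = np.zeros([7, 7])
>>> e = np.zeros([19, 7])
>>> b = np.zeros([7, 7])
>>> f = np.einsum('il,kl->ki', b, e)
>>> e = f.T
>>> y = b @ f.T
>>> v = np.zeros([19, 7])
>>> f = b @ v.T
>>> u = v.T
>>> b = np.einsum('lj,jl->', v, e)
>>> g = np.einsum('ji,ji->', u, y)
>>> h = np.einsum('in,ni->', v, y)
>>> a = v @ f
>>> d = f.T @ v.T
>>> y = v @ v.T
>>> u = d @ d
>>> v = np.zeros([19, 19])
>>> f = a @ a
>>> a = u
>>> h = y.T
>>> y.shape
(19, 19)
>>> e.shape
(7, 19)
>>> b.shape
()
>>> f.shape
(19, 19)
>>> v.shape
(19, 19)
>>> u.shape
(19, 19)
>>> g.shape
()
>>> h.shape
(19, 19)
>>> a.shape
(19, 19)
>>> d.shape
(19, 19)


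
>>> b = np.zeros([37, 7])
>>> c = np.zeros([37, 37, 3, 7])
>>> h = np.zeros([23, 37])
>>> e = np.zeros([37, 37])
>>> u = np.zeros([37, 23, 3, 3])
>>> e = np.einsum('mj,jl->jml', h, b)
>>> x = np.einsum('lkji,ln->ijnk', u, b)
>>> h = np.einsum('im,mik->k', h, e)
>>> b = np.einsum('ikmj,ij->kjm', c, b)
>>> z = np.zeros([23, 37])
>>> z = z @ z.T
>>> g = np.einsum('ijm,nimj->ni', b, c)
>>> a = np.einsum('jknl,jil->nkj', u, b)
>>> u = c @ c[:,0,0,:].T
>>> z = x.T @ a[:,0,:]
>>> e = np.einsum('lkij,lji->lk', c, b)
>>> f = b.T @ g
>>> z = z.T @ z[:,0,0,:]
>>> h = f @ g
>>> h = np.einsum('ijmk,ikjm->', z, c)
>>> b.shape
(37, 7, 3)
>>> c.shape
(37, 37, 3, 7)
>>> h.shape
()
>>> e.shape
(37, 37)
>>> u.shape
(37, 37, 3, 37)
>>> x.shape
(3, 3, 7, 23)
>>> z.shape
(37, 3, 7, 37)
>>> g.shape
(37, 37)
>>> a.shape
(3, 23, 37)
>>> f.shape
(3, 7, 37)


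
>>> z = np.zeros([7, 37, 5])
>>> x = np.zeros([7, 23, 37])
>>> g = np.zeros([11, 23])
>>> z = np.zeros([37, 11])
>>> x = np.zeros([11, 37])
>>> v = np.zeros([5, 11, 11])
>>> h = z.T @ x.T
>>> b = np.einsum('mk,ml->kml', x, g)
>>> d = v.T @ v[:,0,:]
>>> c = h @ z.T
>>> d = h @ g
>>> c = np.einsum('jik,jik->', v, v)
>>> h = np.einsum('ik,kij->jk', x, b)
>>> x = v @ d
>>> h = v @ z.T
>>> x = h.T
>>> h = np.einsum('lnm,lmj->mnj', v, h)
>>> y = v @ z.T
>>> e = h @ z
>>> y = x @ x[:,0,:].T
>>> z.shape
(37, 11)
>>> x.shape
(37, 11, 5)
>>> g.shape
(11, 23)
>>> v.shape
(5, 11, 11)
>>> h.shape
(11, 11, 37)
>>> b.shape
(37, 11, 23)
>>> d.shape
(11, 23)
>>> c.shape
()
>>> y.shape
(37, 11, 37)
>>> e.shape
(11, 11, 11)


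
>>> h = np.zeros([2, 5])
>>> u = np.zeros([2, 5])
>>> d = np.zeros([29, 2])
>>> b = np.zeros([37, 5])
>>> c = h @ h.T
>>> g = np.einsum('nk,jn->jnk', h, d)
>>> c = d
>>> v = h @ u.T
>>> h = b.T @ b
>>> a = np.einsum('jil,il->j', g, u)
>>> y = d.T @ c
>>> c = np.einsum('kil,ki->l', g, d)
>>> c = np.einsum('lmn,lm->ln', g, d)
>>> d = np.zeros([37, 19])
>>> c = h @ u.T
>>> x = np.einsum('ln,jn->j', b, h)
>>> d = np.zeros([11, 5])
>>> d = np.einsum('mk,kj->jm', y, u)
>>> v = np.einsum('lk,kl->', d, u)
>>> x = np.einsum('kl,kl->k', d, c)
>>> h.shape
(5, 5)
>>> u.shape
(2, 5)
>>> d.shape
(5, 2)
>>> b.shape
(37, 5)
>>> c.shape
(5, 2)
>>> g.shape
(29, 2, 5)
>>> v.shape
()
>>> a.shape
(29,)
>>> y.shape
(2, 2)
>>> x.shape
(5,)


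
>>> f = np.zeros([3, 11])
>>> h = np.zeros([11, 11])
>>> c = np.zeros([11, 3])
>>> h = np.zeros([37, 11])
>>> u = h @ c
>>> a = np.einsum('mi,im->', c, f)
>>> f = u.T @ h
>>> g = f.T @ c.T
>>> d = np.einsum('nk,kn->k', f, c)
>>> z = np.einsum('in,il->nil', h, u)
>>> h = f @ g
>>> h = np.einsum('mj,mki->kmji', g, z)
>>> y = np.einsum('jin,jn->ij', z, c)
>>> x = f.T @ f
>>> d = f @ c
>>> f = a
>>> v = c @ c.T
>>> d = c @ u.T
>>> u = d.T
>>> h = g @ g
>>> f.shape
()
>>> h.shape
(11, 11)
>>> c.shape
(11, 3)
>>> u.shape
(37, 11)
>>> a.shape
()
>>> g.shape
(11, 11)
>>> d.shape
(11, 37)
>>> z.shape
(11, 37, 3)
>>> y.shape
(37, 11)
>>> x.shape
(11, 11)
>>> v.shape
(11, 11)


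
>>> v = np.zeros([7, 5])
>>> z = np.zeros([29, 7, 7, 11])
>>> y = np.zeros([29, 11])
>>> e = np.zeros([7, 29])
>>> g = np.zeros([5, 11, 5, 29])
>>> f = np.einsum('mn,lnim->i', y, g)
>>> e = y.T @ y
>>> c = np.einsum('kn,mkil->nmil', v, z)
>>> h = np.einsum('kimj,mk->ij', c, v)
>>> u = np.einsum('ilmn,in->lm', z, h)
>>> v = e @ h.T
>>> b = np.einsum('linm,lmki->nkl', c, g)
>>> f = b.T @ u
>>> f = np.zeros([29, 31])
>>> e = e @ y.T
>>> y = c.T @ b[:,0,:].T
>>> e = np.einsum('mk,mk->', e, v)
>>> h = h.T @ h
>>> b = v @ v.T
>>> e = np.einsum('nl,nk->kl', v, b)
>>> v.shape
(11, 29)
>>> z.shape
(29, 7, 7, 11)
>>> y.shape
(11, 7, 29, 7)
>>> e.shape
(11, 29)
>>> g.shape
(5, 11, 5, 29)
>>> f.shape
(29, 31)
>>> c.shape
(5, 29, 7, 11)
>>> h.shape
(11, 11)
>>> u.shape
(7, 7)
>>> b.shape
(11, 11)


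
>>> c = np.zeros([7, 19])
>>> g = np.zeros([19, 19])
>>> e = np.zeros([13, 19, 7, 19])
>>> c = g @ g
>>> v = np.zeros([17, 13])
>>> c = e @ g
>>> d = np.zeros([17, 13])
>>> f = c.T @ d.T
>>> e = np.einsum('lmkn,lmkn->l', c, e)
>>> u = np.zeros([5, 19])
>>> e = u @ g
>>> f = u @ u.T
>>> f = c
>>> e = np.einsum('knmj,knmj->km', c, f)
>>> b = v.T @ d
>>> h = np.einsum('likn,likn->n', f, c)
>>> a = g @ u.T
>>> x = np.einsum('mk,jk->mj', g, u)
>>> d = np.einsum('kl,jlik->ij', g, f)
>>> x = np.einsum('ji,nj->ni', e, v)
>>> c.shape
(13, 19, 7, 19)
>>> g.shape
(19, 19)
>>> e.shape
(13, 7)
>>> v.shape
(17, 13)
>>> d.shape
(7, 13)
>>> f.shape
(13, 19, 7, 19)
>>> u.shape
(5, 19)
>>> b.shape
(13, 13)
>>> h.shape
(19,)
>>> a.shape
(19, 5)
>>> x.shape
(17, 7)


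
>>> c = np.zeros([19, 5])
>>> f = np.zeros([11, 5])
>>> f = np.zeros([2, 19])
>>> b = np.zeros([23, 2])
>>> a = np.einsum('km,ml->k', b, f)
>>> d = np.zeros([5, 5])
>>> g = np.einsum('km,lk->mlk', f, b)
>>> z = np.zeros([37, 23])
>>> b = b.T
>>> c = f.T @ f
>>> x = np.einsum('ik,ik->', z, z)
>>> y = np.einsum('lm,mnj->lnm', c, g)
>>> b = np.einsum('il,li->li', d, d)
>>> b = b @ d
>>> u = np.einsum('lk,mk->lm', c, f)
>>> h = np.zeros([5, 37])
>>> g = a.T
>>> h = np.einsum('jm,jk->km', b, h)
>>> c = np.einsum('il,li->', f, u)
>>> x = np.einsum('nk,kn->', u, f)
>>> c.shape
()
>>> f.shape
(2, 19)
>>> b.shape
(5, 5)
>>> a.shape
(23,)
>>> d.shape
(5, 5)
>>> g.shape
(23,)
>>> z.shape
(37, 23)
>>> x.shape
()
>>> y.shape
(19, 23, 19)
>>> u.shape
(19, 2)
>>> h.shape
(37, 5)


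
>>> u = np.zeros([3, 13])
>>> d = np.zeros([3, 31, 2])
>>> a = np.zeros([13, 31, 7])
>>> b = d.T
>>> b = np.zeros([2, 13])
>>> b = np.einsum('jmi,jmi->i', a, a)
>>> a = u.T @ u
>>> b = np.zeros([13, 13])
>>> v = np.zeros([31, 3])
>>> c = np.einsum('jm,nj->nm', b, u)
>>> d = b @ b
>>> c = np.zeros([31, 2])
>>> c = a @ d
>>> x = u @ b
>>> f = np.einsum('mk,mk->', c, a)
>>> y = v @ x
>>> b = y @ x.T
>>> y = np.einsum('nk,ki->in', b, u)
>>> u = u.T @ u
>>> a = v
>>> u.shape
(13, 13)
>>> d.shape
(13, 13)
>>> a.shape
(31, 3)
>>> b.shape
(31, 3)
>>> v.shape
(31, 3)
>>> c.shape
(13, 13)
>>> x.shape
(3, 13)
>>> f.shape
()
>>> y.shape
(13, 31)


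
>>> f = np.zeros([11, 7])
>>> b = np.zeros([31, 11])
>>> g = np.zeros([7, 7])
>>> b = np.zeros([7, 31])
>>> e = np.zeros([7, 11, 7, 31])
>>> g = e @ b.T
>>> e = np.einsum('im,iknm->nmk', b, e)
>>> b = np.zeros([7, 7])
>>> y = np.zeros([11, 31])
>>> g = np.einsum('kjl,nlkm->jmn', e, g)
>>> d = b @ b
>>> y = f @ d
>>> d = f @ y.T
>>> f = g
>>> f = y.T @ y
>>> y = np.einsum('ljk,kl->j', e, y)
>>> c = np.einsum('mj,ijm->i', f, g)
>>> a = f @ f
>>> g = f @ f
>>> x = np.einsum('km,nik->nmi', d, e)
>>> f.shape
(7, 7)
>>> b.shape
(7, 7)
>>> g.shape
(7, 7)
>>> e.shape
(7, 31, 11)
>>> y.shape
(31,)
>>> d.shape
(11, 11)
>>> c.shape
(31,)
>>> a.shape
(7, 7)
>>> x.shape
(7, 11, 31)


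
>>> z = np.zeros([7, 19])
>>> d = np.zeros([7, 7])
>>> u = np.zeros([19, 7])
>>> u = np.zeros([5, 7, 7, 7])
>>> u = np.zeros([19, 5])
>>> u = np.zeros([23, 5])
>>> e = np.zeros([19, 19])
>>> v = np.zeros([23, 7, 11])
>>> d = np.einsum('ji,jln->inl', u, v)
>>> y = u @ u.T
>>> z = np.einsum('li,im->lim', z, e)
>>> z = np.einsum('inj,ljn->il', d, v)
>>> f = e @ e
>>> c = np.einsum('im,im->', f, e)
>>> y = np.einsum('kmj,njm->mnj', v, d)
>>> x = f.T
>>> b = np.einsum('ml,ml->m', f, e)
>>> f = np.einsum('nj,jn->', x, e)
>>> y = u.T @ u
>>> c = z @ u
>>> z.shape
(5, 23)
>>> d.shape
(5, 11, 7)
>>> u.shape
(23, 5)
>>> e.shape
(19, 19)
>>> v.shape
(23, 7, 11)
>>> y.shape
(5, 5)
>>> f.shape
()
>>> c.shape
(5, 5)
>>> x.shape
(19, 19)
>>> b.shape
(19,)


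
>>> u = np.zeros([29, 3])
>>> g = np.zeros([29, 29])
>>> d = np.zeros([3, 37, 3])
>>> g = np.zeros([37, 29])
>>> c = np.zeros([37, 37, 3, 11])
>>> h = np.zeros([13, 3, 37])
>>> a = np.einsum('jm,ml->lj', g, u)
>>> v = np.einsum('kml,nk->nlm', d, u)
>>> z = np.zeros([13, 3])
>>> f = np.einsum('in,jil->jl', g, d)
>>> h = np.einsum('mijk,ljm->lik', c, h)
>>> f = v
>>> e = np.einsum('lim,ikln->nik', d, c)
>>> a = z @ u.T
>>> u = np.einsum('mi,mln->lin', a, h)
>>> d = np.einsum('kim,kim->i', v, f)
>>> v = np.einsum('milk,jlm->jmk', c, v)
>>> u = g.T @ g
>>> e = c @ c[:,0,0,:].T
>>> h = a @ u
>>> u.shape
(29, 29)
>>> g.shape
(37, 29)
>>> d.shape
(3,)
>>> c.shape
(37, 37, 3, 11)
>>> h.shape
(13, 29)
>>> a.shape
(13, 29)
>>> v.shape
(29, 37, 11)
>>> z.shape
(13, 3)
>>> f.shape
(29, 3, 37)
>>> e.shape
(37, 37, 3, 37)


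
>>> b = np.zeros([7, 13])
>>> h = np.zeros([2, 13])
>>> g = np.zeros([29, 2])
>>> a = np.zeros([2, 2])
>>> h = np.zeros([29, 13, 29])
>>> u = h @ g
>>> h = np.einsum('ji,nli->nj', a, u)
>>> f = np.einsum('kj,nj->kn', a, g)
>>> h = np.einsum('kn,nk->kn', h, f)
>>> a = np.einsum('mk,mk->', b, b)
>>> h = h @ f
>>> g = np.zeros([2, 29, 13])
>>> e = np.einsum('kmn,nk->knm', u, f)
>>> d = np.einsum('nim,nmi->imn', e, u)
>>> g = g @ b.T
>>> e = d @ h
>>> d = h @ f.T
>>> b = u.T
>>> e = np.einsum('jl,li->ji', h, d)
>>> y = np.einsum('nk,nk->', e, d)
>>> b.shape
(2, 13, 29)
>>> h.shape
(29, 29)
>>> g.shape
(2, 29, 7)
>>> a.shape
()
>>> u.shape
(29, 13, 2)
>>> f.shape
(2, 29)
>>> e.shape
(29, 2)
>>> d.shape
(29, 2)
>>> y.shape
()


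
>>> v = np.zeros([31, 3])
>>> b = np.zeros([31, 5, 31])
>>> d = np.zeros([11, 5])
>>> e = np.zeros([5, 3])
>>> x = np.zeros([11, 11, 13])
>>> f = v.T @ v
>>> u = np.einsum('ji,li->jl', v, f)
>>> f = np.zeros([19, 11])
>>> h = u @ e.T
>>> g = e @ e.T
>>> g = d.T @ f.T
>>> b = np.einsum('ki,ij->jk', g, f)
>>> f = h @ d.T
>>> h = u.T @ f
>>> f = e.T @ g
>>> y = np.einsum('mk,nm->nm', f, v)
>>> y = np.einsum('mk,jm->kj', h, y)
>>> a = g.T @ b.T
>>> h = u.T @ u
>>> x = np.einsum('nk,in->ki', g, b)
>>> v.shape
(31, 3)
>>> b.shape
(11, 5)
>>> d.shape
(11, 5)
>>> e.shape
(5, 3)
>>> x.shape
(19, 11)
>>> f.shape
(3, 19)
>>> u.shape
(31, 3)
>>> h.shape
(3, 3)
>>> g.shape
(5, 19)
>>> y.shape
(11, 31)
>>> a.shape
(19, 11)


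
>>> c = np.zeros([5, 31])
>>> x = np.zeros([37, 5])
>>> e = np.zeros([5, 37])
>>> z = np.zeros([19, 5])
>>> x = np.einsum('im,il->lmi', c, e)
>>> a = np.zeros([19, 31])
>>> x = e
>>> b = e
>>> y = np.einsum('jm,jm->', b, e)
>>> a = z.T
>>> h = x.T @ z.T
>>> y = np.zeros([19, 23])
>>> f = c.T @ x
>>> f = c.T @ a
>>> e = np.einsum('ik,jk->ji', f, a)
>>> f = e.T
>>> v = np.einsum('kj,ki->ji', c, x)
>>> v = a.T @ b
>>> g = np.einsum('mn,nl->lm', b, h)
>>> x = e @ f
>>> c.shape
(5, 31)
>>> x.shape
(5, 5)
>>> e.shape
(5, 31)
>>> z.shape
(19, 5)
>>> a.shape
(5, 19)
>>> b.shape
(5, 37)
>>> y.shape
(19, 23)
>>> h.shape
(37, 19)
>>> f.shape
(31, 5)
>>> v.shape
(19, 37)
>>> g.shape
(19, 5)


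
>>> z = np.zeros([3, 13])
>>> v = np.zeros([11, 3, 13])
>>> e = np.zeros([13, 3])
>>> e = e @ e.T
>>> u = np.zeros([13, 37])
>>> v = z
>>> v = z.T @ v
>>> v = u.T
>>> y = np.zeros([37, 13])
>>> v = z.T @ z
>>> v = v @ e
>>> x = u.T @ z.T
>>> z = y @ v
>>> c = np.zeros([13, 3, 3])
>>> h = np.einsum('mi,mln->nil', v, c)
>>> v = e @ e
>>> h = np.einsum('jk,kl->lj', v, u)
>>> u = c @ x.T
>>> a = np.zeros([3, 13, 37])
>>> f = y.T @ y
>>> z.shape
(37, 13)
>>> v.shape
(13, 13)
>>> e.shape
(13, 13)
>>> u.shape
(13, 3, 37)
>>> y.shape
(37, 13)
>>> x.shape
(37, 3)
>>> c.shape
(13, 3, 3)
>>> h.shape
(37, 13)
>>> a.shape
(3, 13, 37)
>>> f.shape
(13, 13)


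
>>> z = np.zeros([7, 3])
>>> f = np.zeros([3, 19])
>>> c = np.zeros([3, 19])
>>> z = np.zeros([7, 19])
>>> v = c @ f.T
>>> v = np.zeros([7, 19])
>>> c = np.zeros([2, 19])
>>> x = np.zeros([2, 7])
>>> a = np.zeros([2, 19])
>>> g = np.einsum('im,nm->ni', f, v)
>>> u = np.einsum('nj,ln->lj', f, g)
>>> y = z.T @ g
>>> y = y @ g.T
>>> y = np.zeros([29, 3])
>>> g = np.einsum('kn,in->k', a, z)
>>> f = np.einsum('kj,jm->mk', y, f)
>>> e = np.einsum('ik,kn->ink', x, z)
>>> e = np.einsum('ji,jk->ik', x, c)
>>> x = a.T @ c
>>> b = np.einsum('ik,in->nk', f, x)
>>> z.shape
(7, 19)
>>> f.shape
(19, 29)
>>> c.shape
(2, 19)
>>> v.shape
(7, 19)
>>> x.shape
(19, 19)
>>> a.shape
(2, 19)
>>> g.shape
(2,)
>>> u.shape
(7, 19)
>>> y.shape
(29, 3)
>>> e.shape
(7, 19)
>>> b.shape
(19, 29)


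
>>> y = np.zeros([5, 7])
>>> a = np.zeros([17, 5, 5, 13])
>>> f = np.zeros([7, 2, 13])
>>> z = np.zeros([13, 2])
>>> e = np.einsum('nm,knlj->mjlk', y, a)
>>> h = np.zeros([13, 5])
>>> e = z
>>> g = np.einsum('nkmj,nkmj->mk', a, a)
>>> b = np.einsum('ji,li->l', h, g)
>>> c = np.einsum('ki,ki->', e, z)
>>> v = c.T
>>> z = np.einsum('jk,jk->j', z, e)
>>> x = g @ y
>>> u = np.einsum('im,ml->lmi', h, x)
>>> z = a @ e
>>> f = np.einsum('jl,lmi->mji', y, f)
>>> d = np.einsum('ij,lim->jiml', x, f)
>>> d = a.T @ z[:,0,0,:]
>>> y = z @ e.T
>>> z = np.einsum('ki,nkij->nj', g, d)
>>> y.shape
(17, 5, 5, 13)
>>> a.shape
(17, 5, 5, 13)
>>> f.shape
(2, 5, 13)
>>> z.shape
(13, 2)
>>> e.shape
(13, 2)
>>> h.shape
(13, 5)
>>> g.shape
(5, 5)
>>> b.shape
(5,)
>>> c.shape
()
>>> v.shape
()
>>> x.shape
(5, 7)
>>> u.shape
(7, 5, 13)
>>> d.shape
(13, 5, 5, 2)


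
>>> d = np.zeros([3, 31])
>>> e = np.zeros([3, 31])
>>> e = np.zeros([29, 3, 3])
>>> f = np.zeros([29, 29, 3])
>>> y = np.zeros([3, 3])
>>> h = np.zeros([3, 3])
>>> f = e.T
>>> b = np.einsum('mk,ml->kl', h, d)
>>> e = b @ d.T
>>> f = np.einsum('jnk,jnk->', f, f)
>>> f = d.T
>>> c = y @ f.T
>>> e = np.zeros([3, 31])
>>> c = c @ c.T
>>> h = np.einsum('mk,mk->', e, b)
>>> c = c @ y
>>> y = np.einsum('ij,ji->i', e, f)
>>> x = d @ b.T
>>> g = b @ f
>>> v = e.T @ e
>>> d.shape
(3, 31)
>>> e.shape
(3, 31)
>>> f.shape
(31, 3)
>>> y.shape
(3,)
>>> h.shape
()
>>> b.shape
(3, 31)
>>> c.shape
(3, 3)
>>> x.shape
(3, 3)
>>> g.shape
(3, 3)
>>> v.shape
(31, 31)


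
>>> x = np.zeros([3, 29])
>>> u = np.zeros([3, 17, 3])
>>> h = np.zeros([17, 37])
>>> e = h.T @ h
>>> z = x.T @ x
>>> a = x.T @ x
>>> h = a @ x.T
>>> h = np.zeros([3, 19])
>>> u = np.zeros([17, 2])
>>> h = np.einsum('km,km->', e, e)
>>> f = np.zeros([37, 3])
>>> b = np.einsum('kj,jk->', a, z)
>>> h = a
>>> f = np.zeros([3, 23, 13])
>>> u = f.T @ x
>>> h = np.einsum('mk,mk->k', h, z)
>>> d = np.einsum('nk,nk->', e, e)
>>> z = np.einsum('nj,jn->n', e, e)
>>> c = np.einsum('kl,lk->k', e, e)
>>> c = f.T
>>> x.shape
(3, 29)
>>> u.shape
(13, 23, 29)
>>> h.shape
(29,)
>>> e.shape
(37, 37)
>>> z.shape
(37,)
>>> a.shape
(29, 29)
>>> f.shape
(3, 23, 13)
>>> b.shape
()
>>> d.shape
()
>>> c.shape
(13, 23, 3)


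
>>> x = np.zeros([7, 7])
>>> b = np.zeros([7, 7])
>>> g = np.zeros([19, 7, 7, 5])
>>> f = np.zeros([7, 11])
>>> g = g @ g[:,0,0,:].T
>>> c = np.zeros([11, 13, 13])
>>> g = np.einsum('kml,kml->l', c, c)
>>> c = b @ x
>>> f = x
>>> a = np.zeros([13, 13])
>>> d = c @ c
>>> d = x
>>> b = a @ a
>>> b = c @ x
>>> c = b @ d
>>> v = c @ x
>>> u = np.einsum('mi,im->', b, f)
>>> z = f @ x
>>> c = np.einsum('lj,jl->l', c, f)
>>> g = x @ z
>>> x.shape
(7, 7)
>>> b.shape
(7, 7)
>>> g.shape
(7, 7)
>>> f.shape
(7, 7)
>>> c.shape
(7,)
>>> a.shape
(13, 13)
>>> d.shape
(7, 7)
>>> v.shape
(7, 7)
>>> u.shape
()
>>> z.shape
(7, 7)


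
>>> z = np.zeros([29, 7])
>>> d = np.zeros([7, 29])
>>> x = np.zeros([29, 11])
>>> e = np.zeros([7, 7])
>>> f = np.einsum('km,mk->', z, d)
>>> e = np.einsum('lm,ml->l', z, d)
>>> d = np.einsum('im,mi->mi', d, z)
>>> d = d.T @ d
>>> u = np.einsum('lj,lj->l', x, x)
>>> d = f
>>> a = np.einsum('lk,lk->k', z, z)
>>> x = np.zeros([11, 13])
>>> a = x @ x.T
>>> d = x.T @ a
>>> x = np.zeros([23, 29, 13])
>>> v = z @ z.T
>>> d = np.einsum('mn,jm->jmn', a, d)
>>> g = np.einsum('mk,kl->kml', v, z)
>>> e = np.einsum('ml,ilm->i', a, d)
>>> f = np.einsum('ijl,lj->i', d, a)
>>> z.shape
(29, 7)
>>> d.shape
(13, 11, 11)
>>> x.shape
(23, 29, 13)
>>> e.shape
(13,)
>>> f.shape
(13,)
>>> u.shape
(29,)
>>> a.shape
(11, 11)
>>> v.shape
(29, 29)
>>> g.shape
(29, 29, 7)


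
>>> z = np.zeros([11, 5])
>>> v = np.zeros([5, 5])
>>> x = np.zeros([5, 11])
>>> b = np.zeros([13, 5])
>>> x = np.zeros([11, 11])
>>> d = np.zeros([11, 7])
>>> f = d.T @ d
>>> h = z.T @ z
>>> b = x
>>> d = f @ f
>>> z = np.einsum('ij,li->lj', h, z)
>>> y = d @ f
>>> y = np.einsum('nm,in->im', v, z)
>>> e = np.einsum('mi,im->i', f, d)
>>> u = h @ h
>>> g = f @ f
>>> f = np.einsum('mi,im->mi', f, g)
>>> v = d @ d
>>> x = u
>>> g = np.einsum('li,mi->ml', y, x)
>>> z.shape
(11, 5)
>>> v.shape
(7, 7)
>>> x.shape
(5, 5)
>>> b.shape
(11, 11)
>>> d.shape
(7, 7)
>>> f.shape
(7, 7)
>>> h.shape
(5, 5)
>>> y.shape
(11, 5)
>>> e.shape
(7,)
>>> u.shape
(5, 5)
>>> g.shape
(5, 11)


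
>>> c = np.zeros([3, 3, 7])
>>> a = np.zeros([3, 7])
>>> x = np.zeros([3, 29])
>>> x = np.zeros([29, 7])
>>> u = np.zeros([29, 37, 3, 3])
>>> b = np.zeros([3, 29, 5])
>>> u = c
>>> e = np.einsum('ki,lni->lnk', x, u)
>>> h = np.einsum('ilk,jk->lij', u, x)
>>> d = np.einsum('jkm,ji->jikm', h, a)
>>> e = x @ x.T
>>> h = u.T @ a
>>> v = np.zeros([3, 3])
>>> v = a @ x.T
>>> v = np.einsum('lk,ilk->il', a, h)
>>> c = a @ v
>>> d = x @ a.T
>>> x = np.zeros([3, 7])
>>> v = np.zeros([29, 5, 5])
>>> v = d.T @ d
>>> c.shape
(3, 3)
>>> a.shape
(3, 7)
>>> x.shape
(3, 7)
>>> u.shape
(3, 3, 7)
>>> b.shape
(3, 29, 5)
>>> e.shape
(29, 29)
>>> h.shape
(7, 3, 7)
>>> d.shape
(29, 3)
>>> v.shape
(3, 3)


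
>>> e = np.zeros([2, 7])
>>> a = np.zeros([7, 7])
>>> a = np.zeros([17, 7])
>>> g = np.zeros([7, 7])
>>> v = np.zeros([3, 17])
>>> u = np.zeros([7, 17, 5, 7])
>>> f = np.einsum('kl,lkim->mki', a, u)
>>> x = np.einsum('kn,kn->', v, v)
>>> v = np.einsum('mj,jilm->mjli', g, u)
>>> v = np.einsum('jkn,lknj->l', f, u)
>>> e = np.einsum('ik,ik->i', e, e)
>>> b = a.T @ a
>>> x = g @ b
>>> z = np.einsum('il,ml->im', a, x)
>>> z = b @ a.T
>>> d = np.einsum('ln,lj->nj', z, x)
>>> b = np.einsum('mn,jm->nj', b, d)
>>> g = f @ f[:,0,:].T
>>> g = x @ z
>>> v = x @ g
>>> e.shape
(2,)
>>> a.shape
(17, 7)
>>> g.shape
(7, 17)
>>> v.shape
(7, 17)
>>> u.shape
(7, 17, 5, 7)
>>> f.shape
(7, 17, 5)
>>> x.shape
(7, 7)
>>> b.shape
(7, 17)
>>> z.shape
(7, 17)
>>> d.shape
(17, 7)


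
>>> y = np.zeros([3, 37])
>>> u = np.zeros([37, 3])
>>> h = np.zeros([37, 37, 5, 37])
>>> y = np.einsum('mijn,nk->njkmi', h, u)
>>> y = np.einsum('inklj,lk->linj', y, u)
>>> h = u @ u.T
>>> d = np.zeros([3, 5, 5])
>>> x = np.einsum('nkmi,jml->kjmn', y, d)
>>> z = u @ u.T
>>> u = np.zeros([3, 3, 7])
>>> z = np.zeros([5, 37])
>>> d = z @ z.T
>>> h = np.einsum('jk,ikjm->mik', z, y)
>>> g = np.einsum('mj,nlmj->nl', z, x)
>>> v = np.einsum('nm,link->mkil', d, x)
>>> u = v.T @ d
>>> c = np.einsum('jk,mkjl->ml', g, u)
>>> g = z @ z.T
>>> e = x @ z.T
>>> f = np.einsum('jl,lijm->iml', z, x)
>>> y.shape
(37, 37, 5, 37)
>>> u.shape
(37, 3, 37, 5)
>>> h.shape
(37, 37, 37)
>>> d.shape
(5, 5)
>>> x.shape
(37, 3, 5, 37)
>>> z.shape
(5, 37)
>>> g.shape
(5, 5)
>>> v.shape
(5, 37, 3, 37)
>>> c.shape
(37, 5)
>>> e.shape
(37, 3, 5, 5)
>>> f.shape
(3, 37, 37)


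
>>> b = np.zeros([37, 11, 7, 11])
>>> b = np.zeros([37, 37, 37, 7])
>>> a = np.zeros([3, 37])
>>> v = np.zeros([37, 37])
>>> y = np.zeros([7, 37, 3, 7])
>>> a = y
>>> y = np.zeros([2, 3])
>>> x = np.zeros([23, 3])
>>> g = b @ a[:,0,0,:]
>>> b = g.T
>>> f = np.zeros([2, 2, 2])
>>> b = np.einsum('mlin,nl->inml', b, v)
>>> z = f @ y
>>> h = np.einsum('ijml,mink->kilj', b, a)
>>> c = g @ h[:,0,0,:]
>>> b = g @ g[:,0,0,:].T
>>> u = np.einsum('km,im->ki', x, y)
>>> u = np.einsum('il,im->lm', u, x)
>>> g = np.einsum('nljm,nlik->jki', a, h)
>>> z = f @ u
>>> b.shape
(37, 37, 37, 37)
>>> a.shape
(7, 37, 3, 7)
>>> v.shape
(37, 37)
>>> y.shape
(2, 3)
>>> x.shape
(23, 3)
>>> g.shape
(3, 37, 37)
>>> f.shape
(2, 2, 2)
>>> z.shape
(2, 2, 3)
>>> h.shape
(7, 37, 37, 37)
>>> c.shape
(37, 37, 37, 37)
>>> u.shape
(2, 3)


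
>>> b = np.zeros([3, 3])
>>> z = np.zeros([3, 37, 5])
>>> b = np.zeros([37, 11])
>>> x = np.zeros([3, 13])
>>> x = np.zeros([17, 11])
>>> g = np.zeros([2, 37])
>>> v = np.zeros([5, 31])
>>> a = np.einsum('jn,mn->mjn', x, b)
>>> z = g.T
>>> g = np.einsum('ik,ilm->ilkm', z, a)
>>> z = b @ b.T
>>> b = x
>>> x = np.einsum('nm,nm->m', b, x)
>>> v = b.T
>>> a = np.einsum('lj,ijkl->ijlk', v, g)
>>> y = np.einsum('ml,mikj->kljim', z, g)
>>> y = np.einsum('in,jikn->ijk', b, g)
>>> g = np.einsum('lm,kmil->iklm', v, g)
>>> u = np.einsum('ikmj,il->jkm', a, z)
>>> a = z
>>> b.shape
(17, 11)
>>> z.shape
(37, 37)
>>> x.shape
(11,)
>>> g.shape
(2, 37, 11, 17)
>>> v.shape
(11, 17)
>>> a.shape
(37, 37)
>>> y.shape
(17, 37, 2)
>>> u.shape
(2, 17, 11)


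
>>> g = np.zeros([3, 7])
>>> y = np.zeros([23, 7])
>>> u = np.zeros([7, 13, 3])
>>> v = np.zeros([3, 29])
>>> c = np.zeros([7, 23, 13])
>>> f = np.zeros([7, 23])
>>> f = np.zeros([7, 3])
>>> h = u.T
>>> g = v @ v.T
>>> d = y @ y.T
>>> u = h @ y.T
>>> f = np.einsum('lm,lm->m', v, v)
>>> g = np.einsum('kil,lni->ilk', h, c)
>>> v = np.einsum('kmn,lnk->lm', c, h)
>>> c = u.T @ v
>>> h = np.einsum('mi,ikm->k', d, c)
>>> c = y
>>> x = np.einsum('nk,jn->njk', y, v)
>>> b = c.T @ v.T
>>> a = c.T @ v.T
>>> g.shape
(13, 7, 3)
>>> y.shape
(23, 7)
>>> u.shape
(3, 13, 23)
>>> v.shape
(3, 23)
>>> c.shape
(23, 7)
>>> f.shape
(29,)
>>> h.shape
(13,)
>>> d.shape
(23, 23)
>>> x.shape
(23, 3, 7)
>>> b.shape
(7, 3)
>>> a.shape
(7, 3)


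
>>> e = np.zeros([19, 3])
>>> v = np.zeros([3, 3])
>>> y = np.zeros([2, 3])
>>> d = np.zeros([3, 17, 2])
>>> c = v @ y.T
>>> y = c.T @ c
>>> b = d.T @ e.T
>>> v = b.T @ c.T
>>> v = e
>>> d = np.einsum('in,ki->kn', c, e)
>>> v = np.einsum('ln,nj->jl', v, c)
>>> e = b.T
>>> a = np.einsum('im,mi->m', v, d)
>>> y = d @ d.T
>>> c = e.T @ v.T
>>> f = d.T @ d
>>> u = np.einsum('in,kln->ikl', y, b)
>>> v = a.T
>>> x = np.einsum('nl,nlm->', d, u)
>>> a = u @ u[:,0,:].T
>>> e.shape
(19, 17, 2)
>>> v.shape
(19,)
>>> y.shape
(19, 19)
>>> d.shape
(19, 2)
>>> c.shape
(2, 17, 2)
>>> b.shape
(2, 17, 19)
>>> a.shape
(19, 2, 19)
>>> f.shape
(2, 2)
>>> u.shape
(19, 2, 17)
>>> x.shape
()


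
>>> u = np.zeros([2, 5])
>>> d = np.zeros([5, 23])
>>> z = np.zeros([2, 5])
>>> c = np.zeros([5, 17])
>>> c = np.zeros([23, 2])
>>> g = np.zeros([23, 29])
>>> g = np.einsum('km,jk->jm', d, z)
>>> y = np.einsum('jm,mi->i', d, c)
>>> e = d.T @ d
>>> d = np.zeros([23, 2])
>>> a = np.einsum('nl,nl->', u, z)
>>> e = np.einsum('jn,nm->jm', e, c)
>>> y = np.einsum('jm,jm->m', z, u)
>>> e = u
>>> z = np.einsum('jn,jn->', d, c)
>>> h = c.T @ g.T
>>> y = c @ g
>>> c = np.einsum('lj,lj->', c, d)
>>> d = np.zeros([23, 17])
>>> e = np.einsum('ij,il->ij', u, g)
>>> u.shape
(2, 5)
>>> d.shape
(23, 17)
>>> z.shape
()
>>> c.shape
()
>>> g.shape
(2, 23)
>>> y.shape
(23, 23)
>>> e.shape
(2, 5)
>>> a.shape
()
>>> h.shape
(2, 2)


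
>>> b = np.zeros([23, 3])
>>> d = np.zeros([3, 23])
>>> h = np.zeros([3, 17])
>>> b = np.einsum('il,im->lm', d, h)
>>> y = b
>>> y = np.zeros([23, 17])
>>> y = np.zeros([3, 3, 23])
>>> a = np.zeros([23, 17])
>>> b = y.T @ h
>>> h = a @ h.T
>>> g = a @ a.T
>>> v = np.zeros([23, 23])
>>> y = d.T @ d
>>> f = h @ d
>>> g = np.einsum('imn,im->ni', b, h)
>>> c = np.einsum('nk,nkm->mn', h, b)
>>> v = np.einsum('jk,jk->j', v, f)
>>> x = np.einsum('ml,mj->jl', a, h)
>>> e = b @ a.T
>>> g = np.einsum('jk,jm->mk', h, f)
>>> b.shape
(23, 3, 17)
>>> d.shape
(3, 23)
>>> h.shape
(23, 3)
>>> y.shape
(23, 23)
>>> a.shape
(23, 17)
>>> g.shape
(23, 3)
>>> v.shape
(23,)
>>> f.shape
(23, 23)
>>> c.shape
(17, 23)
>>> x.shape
(3, 17)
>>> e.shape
(23, 3, 23)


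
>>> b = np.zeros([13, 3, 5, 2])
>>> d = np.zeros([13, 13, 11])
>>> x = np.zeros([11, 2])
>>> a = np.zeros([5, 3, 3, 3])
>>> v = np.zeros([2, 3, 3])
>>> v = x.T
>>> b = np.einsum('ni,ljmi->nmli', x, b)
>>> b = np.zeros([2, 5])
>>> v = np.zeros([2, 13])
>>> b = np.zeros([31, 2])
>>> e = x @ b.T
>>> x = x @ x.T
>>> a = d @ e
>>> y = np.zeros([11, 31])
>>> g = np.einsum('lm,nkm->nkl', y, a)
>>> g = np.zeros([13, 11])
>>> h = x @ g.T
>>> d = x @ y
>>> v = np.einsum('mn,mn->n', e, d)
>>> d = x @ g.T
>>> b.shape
(31, 2)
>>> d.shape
(11, 13)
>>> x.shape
(11, 11)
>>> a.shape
(13, 13, 31)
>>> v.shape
(31,)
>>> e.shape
(11, 31)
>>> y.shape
(11, 31)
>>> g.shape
(13, 11)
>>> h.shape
(11, 13)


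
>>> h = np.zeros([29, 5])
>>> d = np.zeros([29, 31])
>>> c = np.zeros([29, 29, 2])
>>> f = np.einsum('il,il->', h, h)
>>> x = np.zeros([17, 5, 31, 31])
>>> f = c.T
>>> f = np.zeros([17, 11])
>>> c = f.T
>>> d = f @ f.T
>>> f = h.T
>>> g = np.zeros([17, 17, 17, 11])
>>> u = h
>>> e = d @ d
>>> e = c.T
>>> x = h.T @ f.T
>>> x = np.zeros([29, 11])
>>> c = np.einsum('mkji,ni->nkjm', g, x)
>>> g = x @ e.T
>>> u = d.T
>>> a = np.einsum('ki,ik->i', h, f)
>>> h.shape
(29, 5)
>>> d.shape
(17, 17)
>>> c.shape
(29, 17, 17, 17)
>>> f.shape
(5, 29)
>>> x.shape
(29, 11)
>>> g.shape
(29, 17)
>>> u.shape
(17, 17)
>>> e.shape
(17, 11)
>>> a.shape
(5,)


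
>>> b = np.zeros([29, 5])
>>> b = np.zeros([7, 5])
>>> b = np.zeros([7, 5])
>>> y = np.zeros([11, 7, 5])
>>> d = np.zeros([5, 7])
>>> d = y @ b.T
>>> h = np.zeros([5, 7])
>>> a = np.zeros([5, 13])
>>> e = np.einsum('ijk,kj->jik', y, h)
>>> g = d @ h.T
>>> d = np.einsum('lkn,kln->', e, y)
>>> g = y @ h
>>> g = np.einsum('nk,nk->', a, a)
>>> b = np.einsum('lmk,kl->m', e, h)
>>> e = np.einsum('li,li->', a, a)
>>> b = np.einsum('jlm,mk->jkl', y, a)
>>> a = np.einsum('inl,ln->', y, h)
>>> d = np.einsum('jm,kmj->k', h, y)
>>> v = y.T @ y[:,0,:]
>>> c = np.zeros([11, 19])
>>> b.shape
(11, 13, 7)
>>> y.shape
(11, 7, 5)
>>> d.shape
(11,)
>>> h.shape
(5, 7)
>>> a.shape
()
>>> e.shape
()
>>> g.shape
()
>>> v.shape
(5, 7, 5)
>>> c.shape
(11, 19)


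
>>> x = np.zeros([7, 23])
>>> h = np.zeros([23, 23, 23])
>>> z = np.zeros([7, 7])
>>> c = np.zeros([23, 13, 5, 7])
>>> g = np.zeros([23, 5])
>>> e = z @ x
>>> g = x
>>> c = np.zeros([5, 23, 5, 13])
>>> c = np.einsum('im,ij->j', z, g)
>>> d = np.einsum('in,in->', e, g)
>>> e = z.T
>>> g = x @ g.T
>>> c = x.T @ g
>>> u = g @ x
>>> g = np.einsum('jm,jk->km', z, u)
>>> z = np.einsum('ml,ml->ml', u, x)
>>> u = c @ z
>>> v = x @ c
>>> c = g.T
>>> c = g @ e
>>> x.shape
(7, 23)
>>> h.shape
(23, 23, 23)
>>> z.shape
(7, 23)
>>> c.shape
(23, 7)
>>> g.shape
(23, 7)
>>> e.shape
(7, 7)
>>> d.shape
()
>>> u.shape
(23, 23)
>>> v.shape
(7, 7)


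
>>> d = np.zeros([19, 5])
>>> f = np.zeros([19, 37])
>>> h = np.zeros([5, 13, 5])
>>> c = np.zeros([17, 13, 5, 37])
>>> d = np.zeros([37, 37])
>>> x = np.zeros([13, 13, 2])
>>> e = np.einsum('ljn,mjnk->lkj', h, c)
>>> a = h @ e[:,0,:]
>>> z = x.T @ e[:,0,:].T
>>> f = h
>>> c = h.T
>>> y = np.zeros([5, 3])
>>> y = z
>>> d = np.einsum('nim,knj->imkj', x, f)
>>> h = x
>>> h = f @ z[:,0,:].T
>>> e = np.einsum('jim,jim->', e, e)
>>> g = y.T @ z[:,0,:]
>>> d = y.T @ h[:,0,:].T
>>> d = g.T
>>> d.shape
(5, 13, 5)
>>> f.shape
(5, 13, 5)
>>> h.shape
(5, 13, 2)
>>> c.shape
(5, 13, 5)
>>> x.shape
(13, 13, 2)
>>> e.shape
()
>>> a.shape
(5, 13, 13)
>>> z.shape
(2, 13, 5)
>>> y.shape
(2, 13, 5)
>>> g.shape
(5, 13, 5)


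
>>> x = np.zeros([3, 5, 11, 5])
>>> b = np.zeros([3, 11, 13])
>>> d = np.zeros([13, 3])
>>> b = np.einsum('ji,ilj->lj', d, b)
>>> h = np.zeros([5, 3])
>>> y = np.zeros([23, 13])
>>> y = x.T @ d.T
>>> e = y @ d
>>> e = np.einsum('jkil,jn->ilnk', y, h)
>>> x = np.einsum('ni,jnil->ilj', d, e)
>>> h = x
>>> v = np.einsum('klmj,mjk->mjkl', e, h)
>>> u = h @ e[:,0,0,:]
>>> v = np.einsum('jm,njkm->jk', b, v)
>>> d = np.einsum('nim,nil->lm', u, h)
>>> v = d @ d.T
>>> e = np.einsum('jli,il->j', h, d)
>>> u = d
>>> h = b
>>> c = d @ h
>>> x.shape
(3, 11, 5)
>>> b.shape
(11, 13)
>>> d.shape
(5, 11)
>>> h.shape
(11, 13)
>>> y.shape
(5, 11, 5, 13)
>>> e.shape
(3,)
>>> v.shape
(5, 5)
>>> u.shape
(5, 11)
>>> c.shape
(5, 13)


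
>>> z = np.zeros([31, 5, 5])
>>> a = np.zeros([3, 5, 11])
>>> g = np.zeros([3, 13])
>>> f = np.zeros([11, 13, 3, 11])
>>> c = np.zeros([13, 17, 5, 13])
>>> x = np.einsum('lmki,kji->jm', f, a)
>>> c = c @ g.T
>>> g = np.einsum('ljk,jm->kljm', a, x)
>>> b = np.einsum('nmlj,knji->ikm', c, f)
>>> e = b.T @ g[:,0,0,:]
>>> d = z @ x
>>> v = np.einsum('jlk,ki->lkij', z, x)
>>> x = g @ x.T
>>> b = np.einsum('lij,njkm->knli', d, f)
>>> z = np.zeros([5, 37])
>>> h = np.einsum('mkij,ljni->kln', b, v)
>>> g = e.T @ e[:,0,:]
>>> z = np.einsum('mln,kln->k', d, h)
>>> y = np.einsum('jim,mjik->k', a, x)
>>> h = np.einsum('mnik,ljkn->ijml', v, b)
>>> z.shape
(11,)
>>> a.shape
(3, 5, 11)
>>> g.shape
(13, 11, 13)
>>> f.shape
(11, 13, 3, 11)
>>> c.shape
(13, 17, 5, 3)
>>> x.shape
(11, 3, 5, 5)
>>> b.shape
(3, 11, 31, 5)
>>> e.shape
(17, 11, 13)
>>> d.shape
(31, 5, 13)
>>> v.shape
(5, 5, 13, 31)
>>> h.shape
(13, 11, 5, 3)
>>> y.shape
(5,)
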